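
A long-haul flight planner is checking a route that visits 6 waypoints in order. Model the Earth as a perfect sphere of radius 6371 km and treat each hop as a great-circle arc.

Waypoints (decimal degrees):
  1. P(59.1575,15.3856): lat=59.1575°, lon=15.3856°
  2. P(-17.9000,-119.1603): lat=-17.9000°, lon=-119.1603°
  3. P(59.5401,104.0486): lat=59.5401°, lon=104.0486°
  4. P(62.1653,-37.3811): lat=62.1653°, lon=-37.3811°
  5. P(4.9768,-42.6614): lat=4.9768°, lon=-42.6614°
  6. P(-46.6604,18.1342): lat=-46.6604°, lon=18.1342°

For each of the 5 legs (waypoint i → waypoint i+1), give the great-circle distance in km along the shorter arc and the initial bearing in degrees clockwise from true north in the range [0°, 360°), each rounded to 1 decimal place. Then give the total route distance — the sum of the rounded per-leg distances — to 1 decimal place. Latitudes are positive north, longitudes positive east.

Leg 1: dist=14156.1 km, bearing=301.5°
Leg 2: dist=14240.0 km, bearing=333.8°
Leg 3: dist=6087.6 km, bearing=339.1°
Leg 4: dist=6374.0 km, bearing=186.3°
Leg 5: dist=8262.3 km, bearing=141.5°
Total: 49120.0 km

Leg 1: φ1=1.0324932, φ2=-0.3124139, Δφ=-1.3449071, Δλ=-2.3482690 rad; a=sin²(Δφ/2)+cosφ1·cosφ2·sin²(Δλ/2)=0.8030583755; c=2·atan2(√a, √(1-a))=2.221965499; dist=6371·c=14156.142 ≈ 14156.1 km; running total=14156.1 km
Leg 1 bearing: y=sinΔλ·cosφ2=-0.67819060, x=cosφ1·sinφ2-sinφ1·cosφ2·cosΔλ=0.41554783; θ=atan2(y, x)=-58.5029° <0 so +360° → 301.4971° ≈ 301.5°
Leg 2: φ1=-0.3124139, φ2=1.0391708, Δφ=1.3515847, Δλ=3.8957302 rad; a=sin²(Δφ/2)+cosφ1·cosφ2·sin²(Δλ/2)=0.8082686504; c=2·atan2(√a, √(1-a))=2.235133364; dist=6371·c=14240.035 ≈ 14240.0 km; running total=28396.1 km
Leg 2 bearing: y=sinΔλ·cosφ2=-0.34707842, x=cosφ1·sinφ2-sinφ1·cosφ2·cosΔλ=0.70669535; θ=atan2(y, x)=-26.1570° <0 so +360° → 333.8430° ≈ 333.8°
Leg 3: φ1=1.0391708, φ2=1.0849892, Δφ=0.0458184, Δλ=-2.4684139 rad; a=sin²(Δφ/2)+cosφ1·cosφ2·sin²(Δλ/2)=0.2114053632; c=2·atan2(√a, √(1-a))=0.955513783; dist=6371·c=6087.578 ≈ 6087.6 km; running total=34483.7 km
Leg 3 bearing: y=sinΔλ·cosφ2=-0.29111409, x=cosφ1·sinφ2-sinφ1·cosφ2·cosΔλ=0.76295814; θ=atan2(y, x)=-20.8848° <0 so +360° → 339.1152° ≈ 339.1°
Leg 4: φ1=1.0849892, φ2=0.0868615, Δφ=-0.9981276, Δλ=-0.0921586 rad; a=sin²(Δφ/2)+cosφ1·cosφ2·sin²(Δλ/2)=0.2300485249; c=2·atan2(√a, √(1-a))=1.000474520; dist=6371·c=6374.023 ≈ 6374.0 km; running total=40857.7 km
Leg 4 bearing: y=sinΔλ·cosφ2=-0.09168127, x=cosφ1·sinφ2-sinφ1·cosφ2·cosΔλ=-0.83671940; θ=atan2(y, x)=-173.7469° <0 so +360° → 186.2531° ≈ 186.3°
Leg 5: φ1=0.0868615, φ2=-0.8143776, Δφ=-0.9012392, Δλ=1.0610834 rad; a=sin²(Δφ/2)+cosφ1·cosφ2·sin²(Δλ/2)=0.3647414737; c=2·atan2(√a, √(1-a))=1.296866258; dist=6371·c=8262.335 ≈ 8262.3 km; running total=49120.0 km
Leg 5 bearing: y=sinΔλ·cosφ2=0.59907920, x=cosφ1·sinφ2-sinφ1·cosφ2·cosΔλ=-0.75360774; θ=atan2(y, x)=141.5171° ≈ 141.5°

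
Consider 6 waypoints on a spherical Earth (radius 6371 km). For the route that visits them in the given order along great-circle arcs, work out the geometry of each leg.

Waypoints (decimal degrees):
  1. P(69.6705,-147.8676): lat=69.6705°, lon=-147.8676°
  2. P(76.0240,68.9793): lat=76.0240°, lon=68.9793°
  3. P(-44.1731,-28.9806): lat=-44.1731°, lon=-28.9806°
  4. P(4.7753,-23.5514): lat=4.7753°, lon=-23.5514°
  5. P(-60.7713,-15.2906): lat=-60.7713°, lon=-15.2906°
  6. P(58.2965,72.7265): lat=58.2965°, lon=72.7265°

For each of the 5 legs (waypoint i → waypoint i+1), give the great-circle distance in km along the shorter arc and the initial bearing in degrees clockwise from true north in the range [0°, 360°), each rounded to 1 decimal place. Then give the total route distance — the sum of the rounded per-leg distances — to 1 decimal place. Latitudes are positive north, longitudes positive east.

Leg 1: dist=3620.8 km, bearing=344.4°
Leg 2: dist=14949.3 km, bearing=264.2°
Leg 3: dist=5469.9 km, bearing=7.2°
Leg 4: dist=7323.7 km, bearing=175.6°
Leg 5: dist=15254.5 km, bearing=50.6°
Total: 46618.2 km

Leg 1: φ1=1.2159796, φ2=1.3268691, Δφ=0.1108895, Δλ=3.7846924 rad; a=sin²(Δφ/2)+cosφ1·cosφ2·sin²(Δλ/2)=0.0785973099; c=2·atan2(√a, √(1-a))=0.568321836; dist=6371·c=3620.778 ≈ 3620.8 km; running total=3620.8 km
Leg 1 bearing: y=sinΔλ·cosφ2=-0.14483170, x=cosφ1·sinφ2-sinφ1·cosφ2·cosΔλ=0.51836558; θ=atan2(y, x)=-15.6104° <0 so +360° → 344.3896° ≈ 344.4°
Leg 2: φ1=1.3268691, φ2=-0.7709660, Δφ=-2.0978351, Δλ=-1.7097228 rad; a=sin²(Δφ/2)+cosφ1·cosφ2·sin²(Δλ/2)=0.8500941371; c=2·atan2(√a, √(1-a))=2.346457494; dist=6371·c=14949.281 ≈ 14949.3 km; running total=18570.1 km
Leg 2 bearing: y=sinΔλ·cosφ2=-0.71032742, x=cosφ1·sinφ2-sinφ1·cosφ2·cosΔλ=-0.07191199; θ=atan2(y, x)=-95.7808° <0 so +360° → 264.2192° ≈ 264.2°
Leg 3: φ1=-0.7709660, φ2=0.0833447, Δφ=0.8543107, Δλ=0.0947574 rad; a=sin²(Δφ/2)+cosφ1·cosφ2·sin²(Δλ/2)=0.1732340018; c=2·atan2(√a, √(1-a))=0.858554832; dist=6371·c=5469.853 ≈ 5469.9 km; running total=24040.0 km
Leg 3 bearing: y=sinΔλ·cosφ2=0.09428725, x=cosφ1·sinφ2-sinφ1·cosφ2·cosΔλ=0.75100323; θ=atan2(y, x)=7.1560° ≈ 7.2°
Leg 4: φ1=0.0833447, φ2=-1.0606593, Δφ=-1.1440040, Δλ=0.1441782 rad; a=sin²(Δφ/2)+cosφ1·cosφ2·sin²(Δλ/2)=0.2955479060; c=2·atan2(√a, √(1-a))=1.149543376; dist=6371·c=7323.741 ≈ 7323.7 km; running total=31363.7 km
Leg 4 bearing: y=sinΔλ·cosφ2=0.07015808, x=cosφ1·sinφ2-sinφ1·cosφ2·cosΔλ=-0.90987648; θ=atan2(y, x)=175.5908° ≈ 175.6°
Leg 5: φ1=-1.0606593, φ2=1.0174659, Δφ=2.0781251, Δλ=1.5361882 rad; a=sin²(Δφ/2)+cosφ1·cosφ2·sin²(Δλ/2)=0.8667883525; c=2·atan2(√a, √(1-a))=2.394366341; dist=6371·c=15254.508 ≈ 15254.5 km; running total=46618.2 km
Leg 5 bearing: y=sinΔλ·cosφ2=0.52520894, x=cosφ1·sinφ2-sinφ1·cosφ2·cosΔλ=0.43130127; θ=atan2(y, x)=50.6072° ≈ 50.6°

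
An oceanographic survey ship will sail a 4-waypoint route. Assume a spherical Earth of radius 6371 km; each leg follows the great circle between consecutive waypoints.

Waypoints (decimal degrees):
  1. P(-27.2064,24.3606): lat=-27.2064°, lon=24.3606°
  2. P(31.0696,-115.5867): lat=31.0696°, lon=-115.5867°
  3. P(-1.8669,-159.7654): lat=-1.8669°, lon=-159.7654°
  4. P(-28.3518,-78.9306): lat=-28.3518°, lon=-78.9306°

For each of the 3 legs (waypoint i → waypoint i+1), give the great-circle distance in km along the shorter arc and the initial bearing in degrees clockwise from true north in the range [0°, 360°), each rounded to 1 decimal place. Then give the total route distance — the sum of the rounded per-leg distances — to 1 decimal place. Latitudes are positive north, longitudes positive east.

Leg 1: dist=16122.2 km, bearing=286.1°
Leg 2: dist=5930.5 km, bearing=240.3°
Leg 3: dist=9012.4 km, bearing=118.4°
Total: 31065.1 km

Leg 1: φ1=-0.4748413, φ2=0.5422668, Δφ=1.0171081, Δλ=-2.4425412 rad; a=sin²(Δφ/2)+cosφ1·cosφ2·sin²(Δλ/2)=0.9095274797; c=2·atan2(√a, √(1-a))=2.530558173; dist=6371·c=16122.186 ≈ 16122.2 km; running total=16122.2 km
Leg 1 bearing: y=sinΔλ·cosφ2=-0.55117724, x=cosφ1·sinφ2-sinφ1·cosφ2·cosΔλ=0.15922506; θ=atan2(y, x)=-73.8870° <0 so +360° → 286.1130° ≈ 286.1°
Leg 2: φ1=0.5422668, φ2=-0.0325836, Δφ=-0.5748504, Δλ=-0.7710638 rad; a=sin²(Δφ/2)+cosφ1·cosφ2·sin²(Δλ/2)=0.2014267356; c=2·atan2(√a, √(1-a))=0.930857306; dist=6371·c=5930.492 ≈ 5930.5 km; running total=22052.7 km
Leg 2 bearing: y=sinΔλ·cosφ2=-0.69652863, x=cosφ1·sinφ2-sinφ1·cosφ2·cosΔλ=-0.39782395; θ=atan2(y, x)=-119.7329° <0 so +360° → 240.2671° ≈ 240.3°
Leg 3: φ1=-0.0325836, φ2=-0.4948323, Δφ=-0.4622487, Δλ=1.4108334 rad; a=sin²(Δφ/2)+cosφ1·cosφ2·sin²(Δλ/2)=0.4222141114; c=2·atan2(√a, √(1-a))=1.414590075; dist=6371·c=9012.353 ≈ 9012.4 km; running total=31065.1 km
Leg 3 bearing: y=sinΔλ·cosφ2=0.86881297, x=cosφ1·sinφ2-sinφ1·cosφ2·cosΔλ=-0.47006536; θ=atan2(y, x)=118.4153° ≈ 118.4°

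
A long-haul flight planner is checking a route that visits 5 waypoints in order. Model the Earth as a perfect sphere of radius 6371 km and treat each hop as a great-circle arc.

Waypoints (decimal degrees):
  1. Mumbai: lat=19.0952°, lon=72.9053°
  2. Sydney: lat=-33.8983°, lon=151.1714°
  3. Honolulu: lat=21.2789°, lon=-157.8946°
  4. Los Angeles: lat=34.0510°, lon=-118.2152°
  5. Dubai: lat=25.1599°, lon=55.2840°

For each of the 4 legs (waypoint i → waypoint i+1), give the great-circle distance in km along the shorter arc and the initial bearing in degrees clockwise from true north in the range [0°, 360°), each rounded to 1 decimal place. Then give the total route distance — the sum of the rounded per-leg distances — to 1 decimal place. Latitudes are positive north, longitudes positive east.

Leg 1: dist=10153.7 km, bearing=125.6°
Leg 2: dist=8166.1 km, bearing=49.0°
Leg 3: dist=4127.3 km, bearing=61.2°
Leg 4: dist=13395.4 km, bearing=6.8°
Total: 35842.5 km

Leg 1: φ1=0.3332741, φ2=-0.5916369, Δφ=-0.9249111, Δλ=1.3660011 rad; a=sin²(Δφ/2)+cosφ1·cosφ2·sin²(Δλ/2)=0.5114699046; c=2·atan2(√a, √(1-a))=1.593738148; dist=6371·c=10153.706 ≈ 10153.7 km; running total=10153.7 km
Leg 1 bearing: y=sinΔλ·cosφ2=0.81268344, x=cosφ1·sinφ2-sinφ1·cosφ2·cosΔλ=-0.58225372; θ=atan2(y, x)=125.6200° ≈ 125.6°
Leg 2: φ1=-0.5916369, φ2=0.3713869, Δφ=0.9630238, Δλ=-5.3942193 rad; a=sin²(Δφ/2)+cosφ1·cosφ2·sin²(Δλ/2)=0.3574833313; c=2·atan2(√a, √(1-a))=1.281755119; dist=6371·c=8166.062 ≈ 8166.1 km; running total=18319.8 km
Leg 2 bearing: y=sinΔλ·cosφ2=0.72348800, x=cosφ1·sinφ2-sinφ1·cosφ2·cosΔλ=0.62874566; θ=atan2(y, x)=49.0078° ≈ 49.0°
Leg 3: φ1=0.3713869, φ2=0.5943021, Δφ=0.2229152, Δλ=0.6925362 rad; a=sin²(Δφ/2)+cosφ1·cosφ2·sin²(Δλ/2)=0.1013007741; c=2·atan2(√a, √(1-a))=0.647824574; dist=6371·c=4127.290 ≈ 4127.3 km; running total=22447.1 km
Leg 3 bearing: y=sinΔλ·cosφ2=0.52901513, x=cosφ1·sinφ2-sinφ1·cosφ2·cosΔλ=0.29034238; θ=atan2(y, x)=61.2404° ≈ 61.2°
Leg 4: φ1=0.5943021, φ2=0.4391231, Δφ=-0.1551790, Δλ=3.0281323 rad; a=sin²(Δφ/2)+cosφ1·cosφ2·sin²(Δλ/2)=0.7535287960; c=2·atan2(√a, √(1-a))=2.102563861; dist=6371·c=13395.434 ≈ 13395.4 km; running total=35842.5 km
Leg 4 bearing: y=sinΔλ·cosφ2=0.10247560, x=cosφ1·sinφ2-sinφ1·cosφ2·cosΔλ=0.85579866; θ=atan2(y, x)=6.8282° ≈ 6.8°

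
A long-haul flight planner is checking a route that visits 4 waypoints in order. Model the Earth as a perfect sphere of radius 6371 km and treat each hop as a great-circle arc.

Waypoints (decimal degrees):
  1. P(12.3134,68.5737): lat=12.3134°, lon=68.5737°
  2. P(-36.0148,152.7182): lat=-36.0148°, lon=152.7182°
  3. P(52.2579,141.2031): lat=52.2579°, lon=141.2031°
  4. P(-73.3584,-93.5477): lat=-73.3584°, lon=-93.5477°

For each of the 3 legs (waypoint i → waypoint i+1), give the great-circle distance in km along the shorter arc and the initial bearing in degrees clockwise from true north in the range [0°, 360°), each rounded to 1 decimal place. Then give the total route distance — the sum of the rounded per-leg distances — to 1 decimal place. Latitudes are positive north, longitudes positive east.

Leg 1: φ1=0.2149094, φ2=-0.6285768, Δφ=-0.8434862, Δλ=1.4685986 rad; a=sin²(Δφ/2)+cosφ1·cosφ2·sin²(Δλ/2)=0.5223864659; c=2·atan2(√a, √(1-a))=1.615584231; dist=6371·c=10292.887 ≈ 10292.9 km; running total=10292.9 km
Leg 1 bearing: y=sinΔλ·cosφ2=0.80464476, x=cosφ1·sinφ2-sinφ1·cosφ2·cosΔλ=-0.59206603; θ=atan2(y, x)=126.3460° ≈ 126.3°
Leg 2: φ1=-0.6285768, φ2=0.9120724, Δφ=1.5406493, Δλ=-0.2009764 rad; a=sin²(Δφ/2)+cosφ1·cosφ2·sin²(Δλ/2)=0.4899115328; c=2·atan2(√a, √(1-a))=1.550618023; dist=6371·c=9878.987 ≈ 9879.0 km; running total=20171.9 km
Leg 2 bearing: y=sinΔλ·cosφ2=-0.12219283, x=cosφ1·sinφ2-sinφ1·cosφ2·cosΔλ=0.99230127; θ=atan2(y, x)=-7.0201° <0 so +360° → 352.9799° ≈ 353.0°
Leg 3: φ1=0.9120724, φ2=-1.2803456, Δφ=-2.1924180, Δλ=-4.0971744 rad; a=sin²(Δφ/2)+cosφ1·cosφ2·sin²(Δλ/2)=0.9294113824; c=2·atan2(√a, √(1-a))=2.603763490; dist=6371·c=16588.577 ≈ 16588.6 km; running total=36760.5 km
Leg 3 bearing: y=sinΔλ·cosφ2=0.23387546, x=cosφ1·sinφ2-sinφ1·cosφ2·cosΔλ=-0.45576938; θ=atan2(y, x)=152.8356° ≈ 152.8°

Leg 1: dist=10292.9 km, bearing=126.3°
Leg 2: dist=9879.0 km, bearing=353.0°
Leg 3: dist=16588.6 km, bearing=152.8°
Total: 36760.5 km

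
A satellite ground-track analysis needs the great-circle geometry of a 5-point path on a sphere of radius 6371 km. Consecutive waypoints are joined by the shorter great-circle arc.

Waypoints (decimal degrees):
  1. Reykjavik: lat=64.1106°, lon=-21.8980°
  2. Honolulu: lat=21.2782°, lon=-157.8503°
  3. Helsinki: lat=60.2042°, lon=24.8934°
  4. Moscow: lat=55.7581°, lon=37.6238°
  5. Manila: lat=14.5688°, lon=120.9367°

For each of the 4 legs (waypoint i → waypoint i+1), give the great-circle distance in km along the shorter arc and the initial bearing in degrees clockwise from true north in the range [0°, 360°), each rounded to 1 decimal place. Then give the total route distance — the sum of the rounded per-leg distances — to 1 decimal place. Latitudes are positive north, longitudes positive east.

Leg 1: dist=9790.7 km, bearing=319.6°
Leg 2: dist=10951.2 km, bearing=358.6°
Leg 3: dist=896.4 km, bearing=117.9°
Leg 4: dist=8256.8 km, bearing=87.1°
Total: 29895.1 km

Leg 1: φ1=1.1189411, φ2=0.3713746, Δφ=-0.7475664, Δλ=-2.3728153 rad; a=sin²(Δφ/2)+cosφ1·cosφ2·sin²(Δλ/2)=0.4829831254; c=2·atan2(√a, √(1-a))=1.536756004; dist=6371·c=9790.673 ≈ 9790.7 km; running total=9790.7 km
Leg 1 bearing: y=sinΔλ·cosφ2=-0.64786089, x=cosφ1·sinφ2-sinφ1·cosφ2·cosΔλ=0.76099801; θ=atan2(y, x)=-40.4088° <0 so +360° → 319.5912° ≈ 319.6°
Leg 2: φ1=0.3713746, φ2=1.0507615, Δφ=0.6793869, Δλ=3.1894793 rad; a=sin²(Δφ/2)+cosφ1·cosφ2·sin²(Δλ/2)=0.5737912049; c=2·atan2(√a, √(1-a))=1.718919795; dist=6371·c=10951.238 ≈ 10951.2 km; running total=20741.9 km
Leg 2 bearing: y=sinΔλ·cosφ2=-0.02378625, x=cosφ1·sinφ2-sinφ1·cosφ2·cosΔλ=0.98876370; θ=atan2(y, x)=-1.3781° <0 so +360° → 358.6219° ≈ 358.6°
Leg 3: φ1=1.0507615, φ2=0.9731624, Δφ=-0.0775991, Δλ=0.2221874 rad; a=sin²(Δφ/2)+cosφ1·cosφ2·sin²(Δλ/2)=0.0049413141; c=2·atan2(√a, √(1-a))=0.140705004; dist=6371·c=896.432 ≈ 896.4 km; running total=21638.3 km
Leg 3 bearing: y=sinΔλ·cosφ2=0.12399606, x=cosφ1·sinφ2-sinφ1·cosφ2·cosΔλ=-0.06551768; θ=atan2(y, x)=117.8513° ≈ 117.9°
Leg 4: φ1=0.9731624, φ2=0.2542735, Δφ=-0.7188889, Δλ=1.4540844 rad; a=sin²(Δφ/2)+cosφ1·cosφ2·sin²(Δλ/2)=0.3643205320; c=2·atan2(√a, √(1-a))=1.295991662; dist=6371·c=8256.763 ≈ 8256.8 km; running total=29895.1 km
Leg 4 bearing: y=sinΔλ·cosφ2=0.96126193, x=cosφ1·sinφ2-sinφ1·cosφ2·cosΔλ=0.04837184; θ=atan2(y, x)=87.1192° ≈ 87.1°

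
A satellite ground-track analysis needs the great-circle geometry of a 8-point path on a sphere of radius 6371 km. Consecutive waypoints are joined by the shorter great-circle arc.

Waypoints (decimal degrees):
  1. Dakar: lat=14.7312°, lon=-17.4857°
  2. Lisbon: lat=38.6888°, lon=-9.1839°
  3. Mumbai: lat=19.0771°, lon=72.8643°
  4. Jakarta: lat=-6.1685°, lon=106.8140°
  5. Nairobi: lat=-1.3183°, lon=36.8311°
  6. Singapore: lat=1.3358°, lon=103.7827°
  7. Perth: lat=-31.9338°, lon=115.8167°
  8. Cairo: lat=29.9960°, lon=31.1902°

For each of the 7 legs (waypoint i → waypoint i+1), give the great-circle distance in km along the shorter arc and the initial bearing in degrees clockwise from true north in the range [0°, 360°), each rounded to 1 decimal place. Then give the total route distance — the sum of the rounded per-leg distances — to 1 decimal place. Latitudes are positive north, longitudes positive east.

Leg 1: φ1=0.2571079, φ2=0.6752469, Δφ=0.4181390, Δλ=0.1448937 rad; a=sin²(Δφ/2)+cosφ1·cosφ2·sin²(Δλ/2)=0.0470320785; c=2·atan2(√a, √(1-a))=0.437211579; dist=6371·c=2785.475 ≈ 2785.5 km; running total=2785.5 km
Leg 1 bearing: y=sinΔλ·cosφ2=0.11270187, x=cosφ1·sinφ2-sinφ1·cosφ2·cosΔλ=0.40814034; θ=atan2(y, x)=15.4367° ≈ 15.4°
Leg 2: φ1=0.6752469, φ2=0.3329582, Δφ=-0.3422887, Δλ=1.4320112 rad; a=sin²(Δφ/2)+cosφ1·cosφ2·sin²(Δλ/2)=0.3468220928; c=2·atan2(√a, √(1-a))=1.259433924; dist=6371·c=8023.854 ≈ 8023.9 km; running total=10809.4 km
Leg 2 bearing: y=sinΔλ·cosφ2=0.93599249, x=cosφ1·sinφ2-sinφ1·cosφ2·cosΔλ=0.17339025; θ=atan2(y, x)=79.5051° ≈ 79.5°
Leg 3: φ1=0.3329582, φ2=-0.1076606, Δφ=-0.4406188, Δλ=0.5925340 rad; a=sin²(Δφ/2)+cosφ1·cosφ2·sin²(Δλ/2)=0.1278443796; c=2·atan2(√a, √(1-a))=0.731293414; dist=6371·c=4659.070 ≈ 4659.1 km; running total=15468.5 km
Leg 3 bearing: y=sinΔλ·cosφ2=0.55523147, x=cosφ1·sinφ2-sinφ1·cosφ2·cosΔλ=-0.37110483; θ=atan2(y, x)=123.7579° ≈ 123.8°
Leg 4: φ1=-0.1076606, φ2=-0.0230087, Δφ=0.0846520, Δλ=-1.2214320 rad; a=sin²(Δφ/2)+cosφ1·cosφ2·sin²(Δλ/2)=0.3286496126; c=2·atan2(√a, √(1-a))=1.221006068; dist=6371·c=7779.030 ≈ 7779.0 km; running total=23247.5 km
Leg 4 bearing: y=sinΔλ·cosφ2=-0.93934180, x=cosφ1·sinφ2-sinφ1·cosφ2·cosΔλ=0.01389797; θ=atan2(y, x)=-89.1523° <0 so +360° → 270.8477° ≈ 270.8°
Leg 5: φ1=-0.0230087, φ2=0.0233141, Δφ=0.0463228, Δλ=1.1685259 rad; a=sin²(Δφ/2)+cosφ1·cosφ2·sin²(Δλ/2)=0.3046188758; c=2·atan2(√a, √(1-a))=1.169336791; dist=6371·c=7449.845 ≈ 7449.8 km; running total=30697.3 km
Leg 5 bearing: y=sinΔλ·cosφ2=0.91992439, x=cosφ1·sinφ2-sinφ1·cosφ2·cosΔλ=0.03231068; θ=atan2(y, x)=87.9884° ≈ 88.0°
Leg 6: φ1=0.0233141, φ2=-0.5573500, Δφ=-0.5806641, Δλ=0.2100329 rad; a=sin²(Δφ/2)+cosφ1·cosφ2·sin²(Δλ/2)=0.0912732458; c=2·atan2(√a, √(1-a))=0.613820314; dist=6371·c=3910.649 ≈ 3910.6 km; running total=34607.9 km
Leg 6 bearing: y=sinΔλ·cosφ2=0.17693886, x=cosφ1·sinφ2-sinφ1·cosφ2·cosΔλ=-0.54814451; θ=atan2(y, x)=162.1101° ≈ 162.1°
Leg 7: φ1=-0.5573500, φ2=0.5235290, Δφ=1.0808789, Δλ=-1.4770111 rad; a=sin²(Δφ/2)+cosφ1·cosφ2·sin²(Δλ/2)=0.5978036361; c=2·atan2(√a, √(1-a))=1.767672973; dist=6371·c=11261.845 ≈ 11261.8 km; running total=45869.7 km
Leg 7 bearing: y=sinΔλ·cosφ2=-0.86225431, x=cosφ1·sinφ2-sinφ1·cosφ2·cosΔλ=0.46717802; θ=atan2(y, x)=-61.5507° <0 so +360° → 298.4493° ≈ 298.4°

Leg 1: dist=2785.5 km, bearing=15.4°
Leg 2: dist=8023.9 km, bearing=79.5°
Leg 3: dist=4659.1 km, bearing=123.8°
Leg 4: dist=7779.0 km, bearing=270.8°
Leg 5: dist=7449.8 km, bearing=88.0°
Leg 6: dist=3910.6 km, bearing=162.1°
Leg 7: dist=11261.8 km, bearing=298.4°
Total: 45869.7 km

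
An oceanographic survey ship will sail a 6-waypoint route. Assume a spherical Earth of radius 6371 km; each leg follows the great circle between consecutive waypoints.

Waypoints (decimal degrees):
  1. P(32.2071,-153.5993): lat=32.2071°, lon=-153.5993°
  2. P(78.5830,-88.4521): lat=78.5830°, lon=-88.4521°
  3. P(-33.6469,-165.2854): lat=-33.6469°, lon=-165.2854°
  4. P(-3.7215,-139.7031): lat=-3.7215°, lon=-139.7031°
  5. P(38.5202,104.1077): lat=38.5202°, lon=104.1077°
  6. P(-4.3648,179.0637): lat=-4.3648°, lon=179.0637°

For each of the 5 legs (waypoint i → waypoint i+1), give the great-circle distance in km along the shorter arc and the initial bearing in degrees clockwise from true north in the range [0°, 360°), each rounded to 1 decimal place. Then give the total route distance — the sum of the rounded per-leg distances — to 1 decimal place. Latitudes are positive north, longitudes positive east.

Leg 1: dist=5964.7 km, bearing=12.9°
Leg 2: dist=13384.5 km, bearing=250.0°
Leg 3: dist=4254.0 km, bearing=44.1°
Leg 4: dist=12525.4 km, bearing=310.5°
Leg 5: dist=9015.5 km, bearing=102.9°
Total: 45144.1 km

Leg 1: φ1=0.5621199, φ2=1.3715321, Δφ=0.8094121, Δλ=1.1370331 rad; a=sin²(Δφ/2)+cosφ1·cosφ2·sin²(Δλ/2)=0.2035857053; c=2·atan2(√a, √(1-a))=0.936229666; dist=6371·c=5964.719 ≈ 5964.7 km; running total=5964.7 km
Leg 1 bearing: y=sinΔλ·cosφ2=0.17961631, x=cosφ1·sinφ2-sinφ1·cosφ2·cosΔλ=0.78504283; θ=atan2(y, x)=12.8873° ≈ 12.9°
Leg 2: φ1=1.3715321, φ2=-0.5872492, Δφ=-1.9587813, Δλ=-1.3409941 rad; a=sin²(Δφ/2)+cosφ1·cosφ2·sin²(Δλ/2)=0.7527868795; c=2·atan2(√a, √(1-a))=2.100843172; dist=6371·c=13384.472 ≈ 13384.5 km; running total=19349.2 km
Leg 2 bearing: y=sinΔλ·cosφ2=-0.81058361, x=cosφ1·sinφ2-sinφ1·cosφ2·cosΔλ=-0.29554931; θ=atan2(y, x)=-110.0325° <0 so +360° → 249.9675° ≈ 250.0°
Leg 3: φ1=-0.5872492, φ2=-0.0649524, Δφ=0.5222968, Δλ=0.4464954 rad; a=sin²(Δφ/2)+cosφ1·cosφ2·sin²(Δλ/2)=0.1073812145; c=2·atan2(√a, √(1-a))=0.667716616; dist=6371·c=4254.023 ≈ 4254.0 km; running total=23603.2 km
Leg 3 bearing: y=sinΔλ·cosφ2=0.43089659, x=cosφ1·sinφ2-sinφ1·cosφ2·cosΔλ=0.44466851; θ=atan2(y, x)=44.0989° ≈ 44.1°
Leg 4: φ1=-0.0649524, φ2=0.6723043, Δφ=0.7372567, Δλ=4.2553012 rad; a=sin²(Δφ/2)+cosφ1·cosφ2·sin²(Δλ/2)=0.6924960170; c=2·atan2(√a, √(1-a))=1.965995518; dist=6371·c=12525.357 ≈ 12525.4 km; running total=36128.6 km
Leg 4 bearing: y=sinΔλ·cosφ2=-0.70206985, x=cosφ1·sinφ2-sinφ1·cosφ2·cosΔλ=0.59906515; θ=atan2(y, x)=-49.5264° <0 so +360° → 310.4736° ≈ 310.5°
Leg 5: φ1=0.6723043, φ2=-0.0761801, Δφ=-0.7484844, Δλ=1.3082290 rad; a=sin²(Δφ/2)+cosφ1·cosφ2·sin²(Δλ/2)=0.4224549969; c=2·atan2(√a, √(1-a))=1.415077766; dist=6371·c=9015.460 ≈ 9015.5 km; running total=45144.1 km
Leg 5 bearing: y=sinΔλ·cosφ2=0.96292588, x=cosφ1·sinφ2-sinφ1·cosφ2·cosΔλ=-0.22072797; θ=atan2(y, x)=102.9107° ≈ 102.9°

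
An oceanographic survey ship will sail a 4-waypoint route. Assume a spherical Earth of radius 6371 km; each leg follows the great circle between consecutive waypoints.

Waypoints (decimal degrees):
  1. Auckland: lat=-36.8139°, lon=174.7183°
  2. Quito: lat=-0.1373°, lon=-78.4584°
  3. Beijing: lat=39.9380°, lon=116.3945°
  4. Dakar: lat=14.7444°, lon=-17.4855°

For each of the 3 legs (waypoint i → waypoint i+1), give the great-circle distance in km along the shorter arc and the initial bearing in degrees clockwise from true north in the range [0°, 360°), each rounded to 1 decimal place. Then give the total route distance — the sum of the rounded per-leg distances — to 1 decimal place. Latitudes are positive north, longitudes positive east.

Leg 1: φ1=-0.6425238, φ2=-0.0023963, Δφ=0.6401274, Δλ=-4.4187670 rad; a=sin²(Δφ/2)+cosφ1·cosφ2·sin²(Δλ/2)=0.6151349392; c=2·atan2(√a, √(1-a))=1.803151332; dist=6371·c=11487.877 ≈ 11487.9 km; running total=11487.9 km
Leg 1 bearing: y=sinΔλ·cosφ2=0.95719913, x=cosφ1·sinφ2-sinφ1·cosφ2·cosΔλ=-0.17534425; θ=atan2(y, x)=100.3806° ≈ 100.4°
Leg 2: φ1=-0.0023963, φ2=0.6970496, Δφ=0.6994459, Δλ=3.4008247 rad; a=sin²(Δφ/2)+cosφ1·cosφ2·sin²(Δλ/2)=0.8713284033; c=2·atan2(√a, √(1-a))=2.407825330; dist=6371·c=15340.255 ≈ 15340.3 km; running total=26828.2 km
Leg 2 bearing: y=sinΔλ·cosφ2=-0.19654471, x=cosφ1·sinφ2-sinφ1·cosφ2·cosΔλ=0.64018048; θ=atan2(y, x)=-17.0672° <0 so +360° → 342.9328° ≈ 342.9°
Leg 3: φ1=0.6970496, φ2=0.2573383, Δφ=-0.4397113, Δλ=-2.3366468 rad; a=sin²(Δφ/2)+cosφ1·cosφ2·sin²(Δλ/2)=0.6752909210; c=2·atan2(√a, √(1-a))=1.928988631; dist=6371·c=12289.587 ≈ 12289.6 km; running total=39117.8 km
Leg 3 bearing: y=sinΔλ·cosφ2=-0.69705798, x=cosφ1·sinφ2-sinφ1·cosφ2·cosΔλ=0.62546186; θ=atan2(y, x)=-48.0987° <0 so +360° → 311.9013° ≈ 311.9°

Leg 1: dist=11487.9 km, bearing=100.4°
Leg 2: dist=15340.3 km, bearing=342.9°
Leg 3: dist=12289.6 km, bearing=311.9°
Total: 39117.8 km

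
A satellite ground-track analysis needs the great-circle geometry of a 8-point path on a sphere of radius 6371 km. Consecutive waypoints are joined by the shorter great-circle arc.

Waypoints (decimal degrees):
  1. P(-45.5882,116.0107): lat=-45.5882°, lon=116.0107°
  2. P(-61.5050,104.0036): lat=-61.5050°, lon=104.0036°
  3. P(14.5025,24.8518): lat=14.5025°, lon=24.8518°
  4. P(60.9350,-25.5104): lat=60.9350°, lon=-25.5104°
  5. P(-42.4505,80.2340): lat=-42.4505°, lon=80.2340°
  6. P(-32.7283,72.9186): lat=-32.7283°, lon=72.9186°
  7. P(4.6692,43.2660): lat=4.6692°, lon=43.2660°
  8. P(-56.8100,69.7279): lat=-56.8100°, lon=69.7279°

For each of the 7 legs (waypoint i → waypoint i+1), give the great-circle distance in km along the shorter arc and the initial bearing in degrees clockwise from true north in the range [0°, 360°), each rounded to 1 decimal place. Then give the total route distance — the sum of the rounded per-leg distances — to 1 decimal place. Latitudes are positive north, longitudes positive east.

Leg 1: φ1=-0.7956642, φ2=-1.0734648, Δφ=-0.2778006, Δλ=-0.2095634 rad; a=sin²(Δφ/2)+cosφ1·cosφ2·sin²(Δλ/2)=0.0228217303; c=2·atan2(√a, √(1-a))=0.303298437; dist=6371·c=1932.314 ≈ 1932.3 km; running total=1932.3 km
Leg 1 bearing: y=sinΔλ·cosφ2=-0.09924877, x=cosφ1·sinφ2-sinφ1·cosφ2·cosΔλ=-0.28169714; θ=atan2(y, x)=-160.5914° <0 so +360° → 199.4086° ≈ 199.4°
Leg 2: φ1=-1.0734648, φ2=0.2531164, Δφ=1.3265811, Δλ=-1.3814595 rad; a=sin²(Δφ/2)+cosφ1·cosφ2·sin²(Δλ/2)=0.5665781667; c=2·atan2(√a, √(1-a))=1.704349324; dist=6371·c=10858.410 ≈ 10858.4 km; running total=12790.7 km
Leg 2 bearing: y=sinΔλ·cosφ2=-0.95083540, x=cosφ1·sinφ2-sinφ1·cosφ2·cosΔλ=0.27960942; θ=atan2(y, x)=-73.6131° <0 so +360° → 286.3869° ≈ 286.4°
Leg 3: φ1=0.2531164, φ2=1.0635164, Δφ=0.8104000, Δλ=-0.8789862 rad; a=sin²(Δφ/2)+cosφ1·cosφ2·sin²(Δλ/2)=0.2405399540; c=2·atan2(√a, √(1-a))=1.025209173; dist=6371·c=6531.608 ≈ 6531.6 km; running total=19322.3 km
Leg 3 bearing: y=sinΔλ·cosφ2=-0.37411214, x=cosφ1·sinφ2-sinφ1·cosφ2·cosΔλ=0.76861046; θ=atan2(y, x)=-25.9540° <0 so +360° → 334.0460° ≈ 334.0°
Leg 4: φ1=1.0635164, φ2=-0.7409010, Δφ=-1.8044174, Δλ=1.8455879 rad; a=sin²(Δφ/2)+cosφ1·cosφ2·sin²(Δλ/2)=0.8436103736; c=2·atan2(√a, √(1-a))=2.328452614; dist=6371·c=14834.572 ≈ 14834.6 km; running total=34156.9 km
Leg 4 bearing: y=sinΔλ·cosφ2=0.71017750, x=cosφ1·sinφ2-sinφ1·cosφ2·cosΔλ=-0.15289071; θ=atan2(y, x)=102.1495° ≈ 102.1°
Leg 5: φ1=-0.7409010, φ2=-0.5712166, Δφ=0.1696844, Δλ=-0.1276778 rad; a=sin²(Δφ/2)+cosφ1·cosφ2·sin²(Δλ/2)=0.0097071989; c=2·atan2(√a, √(1-a))=0.197370438; dist=6371·c=1257.447 ≈ 1257.4 km; running total=35414.3 km
Leg 5 bearing: y=sinΔλ·cosφ2=-0.10711659, x=cosφ1·sinφ2-sinφ1·cosφ2·cosΔλ=0.16424954; θ=atan2(y, x)=-33.1107° <0 so +360° → 326.8893° ≈ 326.9°
Leg 6: φ1=-0.5712166, φ2=0.0814929, Δφ=0.6527095, Δλ=-0.5175355 rad; a=sin²(Δφ/2)+cosφ1·cosφ2·sin²(Δλ/2)=0.1576808134; c=2·atan2(√a, √(1-a))=0.816688882; dist=6371·c=5203.125 ≈ 5203.1 km; running total=40617.4 km
Leg 6 bearing: y=sinΔλ·cosφ2=-0.49309799, x=cosφ1·sinφ2-sinφ1·cosφ2·cosΔλ=0.53677245; θ=atan2(y, x)=-42.5717° <0 so +360° → 317.4283° ≈ 317.4°
Leg 7: φ1=0.0814929, φ2=-0.9915215, Δφ=-1.0730145, Δλ=0.4618473 rad; a=sin²(Δφ/2)+cosφ1·cosφ2·sin²(Δλ/2)=0.2898421596; c=2·atan2(√a, √(1-a))=1.137003130; dist=6371·c=7243.847 ≈ 7243.8 km; running total=47861.2 km
Leg 7 bearing: y=sinΔλ·cosφ2=0.24393052, x=cosφ1·sinφ2-sinφ1·cosφ2·cosΔλ=-0.87397519; θ=atan2(y, x)=164.4053° ≈ 164.4°

Leg 1: dist=1932.3 km, bearing=199.4°
Leg 2: dist=10858.4 km, bearing=286.4°
Leg 3: dist=6531.6 km, bearing=334.0°
Leg 4: dist=14834.6 km, bearing=102.1°
Leg 5: dist=1257.4 km, bearing=326.9°
Leg 6: dist=5203.1 km, bearing=317.4°
Leg 7: dist=7243.8 km, bearing=164.4°
Total: 47861.2 km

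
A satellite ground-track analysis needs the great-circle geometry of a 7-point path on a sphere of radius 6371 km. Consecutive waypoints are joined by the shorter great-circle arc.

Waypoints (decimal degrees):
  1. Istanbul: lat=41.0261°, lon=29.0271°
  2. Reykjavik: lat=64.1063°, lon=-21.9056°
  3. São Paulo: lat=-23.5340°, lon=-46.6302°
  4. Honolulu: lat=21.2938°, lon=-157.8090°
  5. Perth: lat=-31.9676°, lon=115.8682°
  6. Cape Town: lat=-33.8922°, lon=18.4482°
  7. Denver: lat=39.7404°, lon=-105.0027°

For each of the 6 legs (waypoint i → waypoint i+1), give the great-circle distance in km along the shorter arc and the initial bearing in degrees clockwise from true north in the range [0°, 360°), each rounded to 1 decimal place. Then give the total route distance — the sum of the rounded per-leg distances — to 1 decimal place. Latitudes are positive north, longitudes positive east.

Leg 1: φ1=0.7160405, φ2=1.1188660, Δφ=0.4028255, Δλ=-0.8889433 rad; a=sin²(Δφ/2)+cosφ1·cosφ2·sin²(Δλ/2)=0.1009320000; c=2·atan2(√a, √(1-a))=0.646601373; dist=6371·c=4119.497 ≈ 4119.5 km; running total=4119.5 km
Leg 1 bearing: y=sinΔλ·cosφ2=-0.33905883, x=cosφ1·sinφ2-sinφ1·cosφ2·cosΔλ=0.49801409; θ=atan2(y, x)=-34.2479° <0 so +360° → 325.7521° ≈ 325.8°
Leg 2: φ1=1.1188660, φ2=-0.4107458, Δφ=-1.5296118, Δλ=-0.4315257 rad; a=sin²(Δφ/2)+cosφ1·cosφ2·sin²(Δλ/2)=0.4977652057; c=2·atan2(√a, √(1-a))=1.566326723; dist=6371·c=9979.068 ≈ 9979.1 km; running total=14098.6 km
Leg 2 bearing: y=sinΔλ·cosφ2=-0.38346785, x=cosφ1·sinφ2-sinφ1·cosφ2·cosΔλ=-0.92354341; θ=atan2(y, x)=-157.4511° <0 so +360° → 202.5489° ≈ 202.5°
Leg 3: φ1=-0.4107458, φ2=0.3716469, Δφ=0.7823927, Δλ=-1.9404361 rad; a=sin²(Δφ/2)+cosφ1·cosφ2·sin²(Δλ/2)=0.7268100760; c=2·atan2(√a, √(1-a))=2.041619618; dist=6371·c=13007.159 ≈ 13007.2 km; running total=27105.8 km
Leg 3 bearing: y=sinΔλ·cosφ2=-0.86879916, x=cosφ1·sinφ2-sinφ1·cosφ2·cosΔλ=0.19853659; θ=atan2(y, x)=-77.1279° <0 so +360° → 282.8721° ≈ 282.9°
Leg 4: φ1=0.3716469, φ2=-0.5579399, Δφ=-0.9295868, Δλ=4.7765682 rad; a=sin²(Δφ/2)+cosφ1·cosφ2·sin²(Δλ/2)=0.5707858710; c=2·atan2(√a, √(1-a))=1.712845296; dist=6371·c=10912.537 ≈ 10912.5 km; running total=38018.3 km
Leg 4 bearing: y=sinΔλ·cosφ2=-0.84660106, x=cosφ1·sinφ2-sinφ1·cosφ2·cosΔλ=-0.51305369; θ=atan2(y, x)=-121.2165° <0 so +360° → 238.7835° ≈ 238.8°
Leg 5: φ1=-0.5579399, φ2=-0.5915305, Δφ=-0.0335906, Δλ=-1.7002998 rad; a=sin²(Δφ/2)+cosφ1·cosφ2·sin²(Δλ/2)=0.3978547600; c=2·atan2(√a, √(1-a))=1.365057480; dist=6371·c=8696.781 ≈ 8696.8 km; running total=46715.1 km
Leg 5 bearing: y=sinΔλ·cosφ2=-0.82313717, x=cosφ1·sinφ2-sinφ1·cosφ2·cosΔλ=-0.52982129; θ=atan2(y, x)=-122.7678° <0 so +360° → 237.2322° ≈ 237.2°
Leg 6: φ1=-0.5915305, φ2=0.6936008, Δφ=1.2851313, Δλ=-2.1546247 rad; a=sin²(Δφ/2)+cosφ1·cosφ2·sin²(Δλ/2)=0.8541712480; c=2·atan2(√a, √(1-a))=2.357943585; dist=6371·c=15022.459 ≈ 15022.5 km; running total=61737.6 km
Leg 6 bearing: y=sinΔλ·cosφ2=-0.64157910, x=cosφ1·sinφ2-sinφ1·cosφ2·cosΔλ=0.29432493; θ=atan2(y, x)=-65.3567° <0 so +360° → 294.6433° ≈ 294.6°

Leg 1: dist=4119.5 km, bearing=325.8°
Leg 2: dist=9979.1 km, bearing=202.5°
Leg 3: dist=13007.2 km, bearing=282.9°
Leg 4: dist=10912.5 km, bearing=238.8°
Leg 5: dist=8696.8 km, bearing=237.2°
Leg 6: dist=15022.5 km, bearing=294.6°
Total: 61737.6 km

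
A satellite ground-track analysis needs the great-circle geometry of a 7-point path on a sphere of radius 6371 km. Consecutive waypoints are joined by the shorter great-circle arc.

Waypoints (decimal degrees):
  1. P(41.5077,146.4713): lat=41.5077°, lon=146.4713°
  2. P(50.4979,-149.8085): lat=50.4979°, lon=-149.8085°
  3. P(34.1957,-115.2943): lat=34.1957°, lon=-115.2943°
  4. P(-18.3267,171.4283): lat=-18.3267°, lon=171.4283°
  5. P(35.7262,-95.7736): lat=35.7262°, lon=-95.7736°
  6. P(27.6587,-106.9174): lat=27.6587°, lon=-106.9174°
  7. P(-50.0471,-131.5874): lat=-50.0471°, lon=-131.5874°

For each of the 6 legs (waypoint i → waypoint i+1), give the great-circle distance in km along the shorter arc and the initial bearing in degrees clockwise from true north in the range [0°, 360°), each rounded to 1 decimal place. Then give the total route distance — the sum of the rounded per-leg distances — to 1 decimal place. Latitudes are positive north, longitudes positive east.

Leg 1: dist=4865.7 km, bearing=55.6°
Leg 2: dist=3321.0 km, bearing=109.8°
Leg 3: dist=9693.9 km, bearing=245.5°
Leg 4: dist=11428.7 km, bearing=56.2°
Leg 5: dist=1382.6 km, bearing=232.7°
Leg 6: dist=8977.2 km, bearing=195.8°
Total: 39669.1 km

Leg 1: φ1=0.7244460, φ2=0.8813546, Δφ=0.1569086, Δλ=-5.1710580 rad; a=sin²(Δφ/2)+cosφ1·cosφ2·sin²(Δλ/2)=0.1388667570; c=2·atan2(√a, √(1-a))=0.763722498; dist=6371·c=4865.676 ≈ 4865.7 km; running total=4865.7 km
Leg 1 bearing: y=sinΔλ·cosφ2=0.57036018, x=cosφ1·sinφ2-sinφ1·cosφ2·cosΔλ=0.39117821; θ=atan2(y, x)=55.5559° ≈ 55.6°
Leg 2: φ1=0.8813546, φ2=0.5968276, Δφ=-0.2845271, Δλ=0.6023864 rad; a=sin²(Δφ/2)+cosφ1·cosφ2·sin²(Δλ/2)=0.0664066401; c=2·atan2(√a, √(1-a))=0.521271451; dist=6371·c=3321.020 ≈ 3321.0 km; running total=8186.7 km
Leg 2 bearing: y=sinΔλ·cosφ2=0.46865641, x=cosφ1·sinφ2-sinφ1·cosφ2·cosΔλ=-0.16836971; θ=atan2(y, x)=109.7614° ≈ 109.8°
Leg 3: φ1=0.5968276, φ2=-0.3198613, Δφ=-0.9166888, Δλ=5.0042534 rad; a=sin²(Δφ/2)+cosφ1·cosφ2·sin²(Δλ/2)=0.4753977576; c=2·atan2(√a, √(1-a))=1.521571966; dist=6371·c=9693.935 ≈ 9693.9 km; running total=17880.6 km
Leg 3 bearing: y=sinΔλ·cosφ2=-0.90913316, x=cosφ1·sinφ2-sinφ1·cosφ2·cosΔλ=-0.41358894; θ=atan2(y, x)=-114.4621° <0 so +360° → 245.5379° ≈ 245.5°
Leg 4: φ1=-0.3198613, φ2=0.6235398, Δφ=0.9434011, Δλ=-4.6635529 rad; a=sin²(Δφ/2)+cosφ1·cosφ2·sin²(Δλ/2)=0.6106112641; c=2·atan2(√a, √(1-a))=1.793864207; dist=6371·c=11428.709 ≈ 11428.7 km; running total=29309.3 km
Leg 4 bearing: y=sinΔλ·cosφ2=0.81084872, x=cosφ1·sinφ2-sinφ1·cosφ2·cosΔλ=0.54183480; θ=atan2(y, x)=56.2479° ≈ 56.2°
Leg 5: φ1=0.6235398, φ2=0.4827354, Δφ=-0.1408044, Δλ=-0.1944960 rad; a=sin²(Δφ/2)+cosφ1·cosφ2·sin²(Δλ/2)=0.0117270511; c=2·atan2(√a, √(1-a))=0.217008582; dist=6371·c=1382.562 ≈ 1382.6 km; running total=30691.9 km
Leg 5 bearing: y=sinΔλ·cosφ2=-0.17118657, x=cosφ1·sinφ2-sinφ1·cosφ2·cosΔλ=-0.13058816; θ=atan2(y, x)=-127.3379° <0 so +360° → 232.6621° ≈ 232.7°
Leg 6: φ1=0.4827354, φ2=-0.8734867, Δφ=-1.3562221, Δλ=-0.4305727 rad; a=sin²(Δφ/2)+cosφ1·cosφ2·sin²(Δλ/2)=0.4194913097; c=2·atan2(√a, √(1-a))=1.409074929; dist=6371·c=8977.216 ≈ 8977.2 km; running total=39669.1 km
Leg 6 bearing: y=sinΔλ·cosφ2=-0.26803104, x=cosφ1·sinφ2-sinφ1·cosφ2·cosΔλ=-0.94985934; θ=atan2(y, x)=-164.2420° <0 so +360° → 195.7580° ≈ 195.8°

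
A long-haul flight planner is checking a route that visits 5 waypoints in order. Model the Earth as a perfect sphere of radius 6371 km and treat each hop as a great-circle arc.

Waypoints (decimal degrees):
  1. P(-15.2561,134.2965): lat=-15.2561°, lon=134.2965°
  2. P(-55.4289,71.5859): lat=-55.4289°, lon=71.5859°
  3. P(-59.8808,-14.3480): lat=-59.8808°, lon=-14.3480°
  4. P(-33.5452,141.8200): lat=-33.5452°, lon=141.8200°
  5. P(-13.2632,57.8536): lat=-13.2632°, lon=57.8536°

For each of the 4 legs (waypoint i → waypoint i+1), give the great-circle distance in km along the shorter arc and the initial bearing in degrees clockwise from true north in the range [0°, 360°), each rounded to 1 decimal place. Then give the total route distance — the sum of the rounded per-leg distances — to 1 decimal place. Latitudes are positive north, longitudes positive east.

Leg 1: φ1=-0.2662692, φ2=-0.9674168, Δφ=-0.7011476, Δλ=-1.0945064 rad; a=sin²(Δφ/2)+cosφ1·cosφ2·sin²(Δλ/2)=0.2661700758; c=2·atan2(√a, √(1-a))=1.084154913; dist=6371·c=6907.151 ≈ 6907.2 km; running total=6907.2 km
Leg 1 bearing: y=sinΔλ·cosφ2=-0.50427487, x=cosφ1·sinφ2-sinφ1·cosφ2·cosΔλ=-0.72594843; θ=atan2(y, x)=-145.2145° <0 so +360° → 214.7855° ≈ 214.8°
Leg 2: φ1=-0.9674168, φ2=-1.0451171, Δφ=-0.0777003, Δλ=-1.4998295 rad; a=sin²(Δφ/2)+cosφ1·cosφ2·sin²(Δλ/2)=0.1337816324; c=2·atan2(√a, √(1-a))=0.748902194; dist=6371·c=4771.256 ≈ 4771.3 km; running total=11678.5 km
Leg 2 bearing: y=sinΔλ·cosφ2=-0.50053755, x=cosφ1·sinφ2-sinφ1·cosφ2·cosΔλ=-0.46151771; θ=atan2(y, x)=-132.6774° <0 so +360° → 227.3226° ≈ 227.3°
Leg 3: φ1=-1.0451171, φ2=-0.5854742, Δφ=0.4596429, Δλ=2.7256458 rad; a=sin²(Δφ/2)+cosφ1·cosφ2·sin²(Δλ/2)=0.4522901321; c=2·atan2(√a, √(1-a))=1.475231196; dist=6371·c=9398.698 ≈ 9398.7 km; running total=21077.2 km
Leg 3 bearing: y=sinΔλ·cosφ2=0.33676073, x=cosφ1·sinφ2-sinφ1·cosφ2·cosΔλ=-0.93674291; θ=atan2(y, x)=160.2264° ≈ 160.2°
Leg 4: φ1=-0.5854742, φ2=-0.2314865, Δφ=0.3539877, Δλ=-1.4654901 rad; a=sin²(Δφ/2)+cosφ1·cosφ2·sin²(Δλ/2)=0.3939762942; c=2·atan2(√a, √(1-a))=1.357126787; dist=6371·c=8646.255 ≈ 8646.3 km; running total=29723.5 km
Leg 4 bearing: y=sinΔλ·cosφ2=-0.96793461, x=cosφ1·sinφ2-sinφ1·cosφ2·cosΔλ=-0.13467916; θ=atan2(y, x)=-97.9213° <0 so +360° → 262.0787° ≈ 262.1°

Leg 1: dist=6907.2 km, bearing=214.8°
Leg 2: dist=4771.3 km, bearing=227.3°
Leg 3: dist=9398.7 km, bearing=160.2°
Leg 4: dist=8646.3 km, bearing=262.1°
Total: 29723.5 km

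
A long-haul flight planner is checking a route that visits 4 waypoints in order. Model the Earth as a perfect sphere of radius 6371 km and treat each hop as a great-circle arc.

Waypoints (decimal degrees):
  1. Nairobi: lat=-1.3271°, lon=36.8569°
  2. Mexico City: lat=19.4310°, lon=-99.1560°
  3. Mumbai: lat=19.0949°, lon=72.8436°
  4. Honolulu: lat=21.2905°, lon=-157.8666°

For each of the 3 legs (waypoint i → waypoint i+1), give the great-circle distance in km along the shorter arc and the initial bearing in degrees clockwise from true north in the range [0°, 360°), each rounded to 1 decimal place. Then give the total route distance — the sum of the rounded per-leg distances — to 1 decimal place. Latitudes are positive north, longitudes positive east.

Leg 1: dist=14824.2 km, bearing=295.8°
Leg 2: dist=15643.2 km, bearing=12.0°
Leg 3: dist=12901.5 km, bearing=53.4°
Total: 43368.9 km

Leg 1: φ1=-0.0231623, φ2=0.3391349, Δφ=0.3622972, Δλ=-2.3738729 rad; a=sin²(Δφ/2)+cosφ1·cosφ2·sin²(Δλ/2)=0.8430192155; c=2·atan2(√a, √(1-a))=2.326826336; dist=6371·c=14824.211 ≈ 14824.2 km; running total=14824.2 km
Leg 1 bearing: y=sinΔλ·cosφ2=-0.65493983, x=cosφ1·sinφ2-sinφ1·cosφ2·cosΔλ=0.31686763; θ=atan2(y, x)=-64.1818° <0 so +360° → 295.8182° ≈ 295.8°
Leg 2: φ1=0.3391349, φ2=0.3332689, Δφ=-0.0058661, Δλ=3.0019593 rad; a=sin²(Δφ/2)+cosφ1·cosφ2·sin²(Δλ/2)=0.8868265764; c=2·atan2(√a, √(1-a))=2.455382980; dist=6371·c=15643.245 ≈ 15643.2 km; running total=30467.4 km
Leg 2 bearing: y=sinΔλ·cosφ2=0.13152206, x=cosφ1·sinφ2-sinφ1·cosφ2·cosΔλ=0.61980864; θ=atan2(y, x)=11.9803° ≈ 12.0°
Leg 3: φ1=0.3332689, φ2=0.3715893, Δφ=0.0383204, Δλ=-4.0266526 rad; a=sin²(Δφ/2)+cosφ1·cosφ2·sin²(Δλ/2)=0.7193898080; c=2·atan2(√a, √(1-a))=2.025036446; dist=6371·c=12901.507 ≈ 12901.5 km; running total=43368.9 km
Leg 3 bearing: y=sinΔλ·cosφ2=0.72113178, x=cosφ1·sinφ2-sinφ1·cosφ2·cosΔλ=0.53613562; θ=atan2(y, x)=53.3705° ≈ 53.4°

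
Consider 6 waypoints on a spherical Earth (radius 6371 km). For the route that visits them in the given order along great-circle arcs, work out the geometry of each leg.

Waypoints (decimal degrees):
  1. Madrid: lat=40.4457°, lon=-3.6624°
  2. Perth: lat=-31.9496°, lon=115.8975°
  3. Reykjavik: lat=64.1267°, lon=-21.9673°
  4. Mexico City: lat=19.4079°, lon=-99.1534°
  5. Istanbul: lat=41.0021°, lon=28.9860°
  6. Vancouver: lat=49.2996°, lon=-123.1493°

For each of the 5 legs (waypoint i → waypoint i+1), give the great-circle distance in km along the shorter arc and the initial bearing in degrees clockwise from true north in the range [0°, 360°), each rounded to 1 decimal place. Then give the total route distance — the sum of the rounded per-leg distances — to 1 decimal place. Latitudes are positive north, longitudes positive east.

Leg 1: dist=14615.6 km, bearing=100.1°
Leg 2: dist=15417.4 km, bearing=333.7°
Leg 3: dist=7453.3 km, bearing=267.3°
Leg 4: dist=11431.0 km, bearing=37.5°
Leg 5: dist=9610.2 km, bearing=342.2°
Total: 58527.5 km

Leg 1: φ1=0.7059106, φ2=-0.5576257, Δφ=-1.2635363, Δλ=2.0867139 rad; a=sin²(Δφ/2)+cosφ1·cosφ2·sin²(Δλ/2)=0.8309262130; c=2·atan2(√a, √(1-a))=2.294083507; dist=6371·c=14615.606 ≈ 14615.6 km; running total=14615.6 km
Leg 1 bearing: y=sinΔλ·cosφ2=0.73807169, x=cosφ1·sinφ2-sinφ1·cosφ2·cosΔλ=-0.13115466; θ=atan2(y, x)=100.0762° ≈ 100.1°
Leg 2: φ1=-0.5576257, φ2=1.1192221, Δφ=1.6768478, Δλ=-2.4061947 rad; a=sin²(Δφ/2)+cosφ1·cosφ2·sin²(Δλ/2)=0.8753565968; c=2·atan2(√a, √(1-a))=2.419937313; dist=6371·c=15417.421 ≈ 15417.4 km; running total=30033.0 km
Leg 2 bearing: y=sinΔλ·cosφ2=-0.29276134, x=cosφ1·sinφ2-sinφ1·cosφ2·cosΔλ=0.59221660; θ=atan2(y, x)=-26.3054° <0 so +360° → 333.6946° ≈ 333.7°
Leg 3: φ1=1.1192221, φ2=0.3387318, Δφ=-0.7804903, Δλ=-1.3471516 rad; a=sin²(Δφ/2)+cosφ1·cosφ2·sin²(Δλ/2)=0.3048668348; c=2·atan2(√a, √(1-a))=1.169875483; dist=6371·c=7453.277 ≈ 7453.3 km; running total=37486.3 km
Leg 3 bearing: y=sinΔλ·cosφ2=-0.91968758, x=cosφ1·sinφ2-sinφ1·cosφ2·cosΔλ=-0.04320827; θ=atan2(y, x)=-92.6899° <0 so +360° → 267.3101° ≈ 267.3°
Leg 4: φ1=0.3387318, φ2=0.7156216, Δφ=0.3768899, Δλ=2.2364544 rad; a=sin²(Δφ/2)+cosφ1·cosφ2·sin²(Δλ/2)=0.6107902927; c=2·atan2(√a, √(1-a))=1.794231377; dist=6371·c=11431.048 ≈ 11431.0 km; running total=48917.3 km
Leg 4 bearing: y=sinΔλ·cosφ2=0.59356812, x=cosφ1·sinφ2-sinφ1·cosφ2·cosΔλ=0.77367883; θ=atan2(y, x)=37.4955° ≈ 37.5°
Leg 5: φ1=0.7156216, φ2=0.8604403, Δφ=0.1448187, Δλ=-2.6552619 rad; a=sin²(Δφ/2)+cosφ1·cosφ2·sin²(Δλ/2)=0.4688366830; c=2·atan2(√a, √(1-a))=1.508429270; dist=6371·c=9610.203 ≈ 9610.2 km; running total=58527.5 km
Leg 5 bearing: y=sinΔλ·cosφ2=-0.30478364, x=cosφ1·sinφ2-sinφ1·cosφ2·cosΔλ=0.95038009; θ=atan2(y, x)=-17.7809° <0 so +360° → 342.2191° ≈ 342.2°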